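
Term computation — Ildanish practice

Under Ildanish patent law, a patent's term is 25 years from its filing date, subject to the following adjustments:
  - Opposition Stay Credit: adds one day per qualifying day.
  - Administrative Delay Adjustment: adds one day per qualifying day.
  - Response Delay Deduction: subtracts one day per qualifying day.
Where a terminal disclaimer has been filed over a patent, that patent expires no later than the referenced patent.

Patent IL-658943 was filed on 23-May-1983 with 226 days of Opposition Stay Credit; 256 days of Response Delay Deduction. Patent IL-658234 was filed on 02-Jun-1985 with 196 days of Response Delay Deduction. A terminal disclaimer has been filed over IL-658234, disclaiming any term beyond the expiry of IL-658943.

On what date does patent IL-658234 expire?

April 23, 2008

Natural term of IL-658234:
  Base: filing + 25 years → 2 June 2010.
  Response Delay Deduction: −196 days → 18 November 2009.
Expiry of referenced patent IL-658943:
  Base: filing + 25 years → 23 May 2008.
  Opposition Stay Credit: +226 days → 4 January 2009.
  Response Delay Deduction: −256 days → 23 April 2008.
Terminal disclaimer: IL-658234 expires on the earlier of 18 November 2009 and 23 April 2008.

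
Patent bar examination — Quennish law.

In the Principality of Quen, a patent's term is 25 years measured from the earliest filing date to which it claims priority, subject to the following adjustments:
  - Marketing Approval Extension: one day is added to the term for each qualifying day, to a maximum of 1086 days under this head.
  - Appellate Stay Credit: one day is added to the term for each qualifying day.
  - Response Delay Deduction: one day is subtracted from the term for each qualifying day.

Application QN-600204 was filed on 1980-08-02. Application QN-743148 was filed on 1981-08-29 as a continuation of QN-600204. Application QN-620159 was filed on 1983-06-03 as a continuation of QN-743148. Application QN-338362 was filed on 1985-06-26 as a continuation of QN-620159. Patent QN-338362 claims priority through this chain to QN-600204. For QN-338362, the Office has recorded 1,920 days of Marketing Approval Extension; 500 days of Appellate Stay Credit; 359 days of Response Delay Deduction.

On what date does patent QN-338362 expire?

Earliest priority filing: 2 August 1980.
Base term: 2 August 1980 + 25 years → 2 August 2005.
Marketing Approval Extension: 1920 days claimed exceeds the 1086-day cap, so +1086 days → 23 July 2008.
Appellate Stay Credit: +500 days → 5 December 2009.
Response Delay Deduction: −359 days → 11 December 2008.

2008-12-11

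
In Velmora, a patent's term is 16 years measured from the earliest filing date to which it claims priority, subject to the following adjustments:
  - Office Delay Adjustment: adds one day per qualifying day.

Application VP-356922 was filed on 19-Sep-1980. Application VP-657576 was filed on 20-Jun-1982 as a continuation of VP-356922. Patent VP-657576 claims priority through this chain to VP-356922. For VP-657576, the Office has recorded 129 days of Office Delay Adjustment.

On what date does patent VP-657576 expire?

Earliest priority filing: 19 September 1980.
Base term: 19 September 1980 + 16 years → 19 September 1996.
Office Delay Adjustment: +129 days → 26 January 1997.

January 26, 1997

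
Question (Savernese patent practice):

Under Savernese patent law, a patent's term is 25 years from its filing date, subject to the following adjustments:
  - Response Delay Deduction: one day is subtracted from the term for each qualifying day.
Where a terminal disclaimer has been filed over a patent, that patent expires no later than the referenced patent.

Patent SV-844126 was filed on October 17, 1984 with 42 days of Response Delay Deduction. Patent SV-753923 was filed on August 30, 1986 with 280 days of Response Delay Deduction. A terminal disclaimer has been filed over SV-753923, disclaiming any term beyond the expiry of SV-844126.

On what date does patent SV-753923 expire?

2009-09-05

Natural term of SV-753923:
  Base: filing + 25 years → 30 August 2011.
  Response Delay Deduction: −280 days → 23 November 2010.
Expiry of referenced patent SV-844126:
  Base: filing + 25 years → 17 October 2009.
  Response Delay Deduction: −42 days → 5 September 2009.
Terminal disclaimer: SV-753923 expires on the earlier of 23 November 2010 and 5 September 2009.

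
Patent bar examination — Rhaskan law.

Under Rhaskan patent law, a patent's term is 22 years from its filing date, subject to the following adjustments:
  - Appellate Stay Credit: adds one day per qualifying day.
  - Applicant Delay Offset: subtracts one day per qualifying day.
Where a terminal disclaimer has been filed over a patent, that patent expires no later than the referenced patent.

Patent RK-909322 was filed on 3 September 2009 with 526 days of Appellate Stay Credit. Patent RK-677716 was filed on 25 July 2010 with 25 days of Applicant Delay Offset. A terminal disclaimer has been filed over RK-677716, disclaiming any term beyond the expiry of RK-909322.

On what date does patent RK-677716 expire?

Natural term of RK-677716:
  Base: filing + 22 years → 25 July 2032.
  Applicant Delay Offset: −25 days → 30 June 2032.
Expiry of referenced patent RK-909322:
  Base: filing + 22 years → 3 September 2031.
  Appellate Stay Credit: +526 days → 10 February 2033.
Terminal disclaimer: RK-677716 expires on the earlier of 30 June 2032 and 10 February 2033.

2032-06-30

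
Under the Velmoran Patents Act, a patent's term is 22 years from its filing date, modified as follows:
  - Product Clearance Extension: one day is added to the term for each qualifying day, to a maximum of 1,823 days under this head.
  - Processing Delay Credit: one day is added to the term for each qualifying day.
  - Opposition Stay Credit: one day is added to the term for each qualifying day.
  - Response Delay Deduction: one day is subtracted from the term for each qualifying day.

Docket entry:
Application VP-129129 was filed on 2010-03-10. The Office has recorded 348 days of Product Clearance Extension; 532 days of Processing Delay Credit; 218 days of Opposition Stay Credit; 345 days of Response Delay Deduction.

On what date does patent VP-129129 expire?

2034-04-02

Base term: filing date + 22 years → 10 March 2032.
Product Clearance Extension: 348 days (within the 1823-day cap) → +348 days → 21 February 2033.
Processing Delay Credit: +532 days → 7 August 2034.
Opposition Stay Credit: +218 days → 13 March 2035.
Response Delay Deduction: −345 days → 2 April 2034.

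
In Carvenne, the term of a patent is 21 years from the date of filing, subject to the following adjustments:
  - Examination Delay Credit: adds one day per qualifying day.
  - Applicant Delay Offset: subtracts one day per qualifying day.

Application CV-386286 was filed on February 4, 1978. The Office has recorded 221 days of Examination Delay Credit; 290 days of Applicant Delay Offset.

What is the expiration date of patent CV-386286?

1998-11-27

Base term: filing date + 21 years → 4 February 1999.
Examination Delay Credit: +221 days → 13 September 1999.
Applicant Delay Offset: −290 days → 27 November 1998.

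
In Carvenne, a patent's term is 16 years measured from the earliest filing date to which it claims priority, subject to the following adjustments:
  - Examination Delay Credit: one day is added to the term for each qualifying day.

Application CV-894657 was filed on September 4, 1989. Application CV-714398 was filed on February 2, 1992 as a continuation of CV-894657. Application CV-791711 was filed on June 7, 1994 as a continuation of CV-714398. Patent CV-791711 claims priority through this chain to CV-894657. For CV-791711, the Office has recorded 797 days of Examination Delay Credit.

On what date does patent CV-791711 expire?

November 10, 2007

Earliest priority filing: 4 September 1989.
Base term: 4 September 1989 + 16 years → 4 September 2005.
Examination Delay Credit: +797 days → 10 November 2007.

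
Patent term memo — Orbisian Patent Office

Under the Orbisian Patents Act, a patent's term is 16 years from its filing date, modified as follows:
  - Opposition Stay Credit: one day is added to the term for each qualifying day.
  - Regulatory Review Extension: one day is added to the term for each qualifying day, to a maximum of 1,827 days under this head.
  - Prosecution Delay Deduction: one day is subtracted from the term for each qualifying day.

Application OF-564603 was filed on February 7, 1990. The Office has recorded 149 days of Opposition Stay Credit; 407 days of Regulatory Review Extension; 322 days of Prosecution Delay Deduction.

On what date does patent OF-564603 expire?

September 29, 2006

Base term: filing date + 16 years → 7 February 2006.
Opposition Stay Credit: +149 days → 6 July 2006.
Regulatory Review Extension: 407 days (within the 1827-day cap) → +407 days → 17 August 2007.
Prosecution Delay Deduction: −322 days → 29 September 2006.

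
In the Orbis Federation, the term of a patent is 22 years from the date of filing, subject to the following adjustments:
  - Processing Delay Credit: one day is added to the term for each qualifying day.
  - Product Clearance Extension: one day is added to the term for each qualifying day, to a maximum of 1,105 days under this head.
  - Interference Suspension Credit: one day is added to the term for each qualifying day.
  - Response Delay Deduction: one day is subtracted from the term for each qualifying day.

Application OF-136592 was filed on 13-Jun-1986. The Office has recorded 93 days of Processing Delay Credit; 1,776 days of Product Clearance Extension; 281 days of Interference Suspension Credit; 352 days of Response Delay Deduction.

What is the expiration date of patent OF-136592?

Base term: filing date + 22 years → 13 June 2008.
Processing Delay Credit: +93 days → 14 September 2008.
Product Clearance Extension: 1776 days claimed exceeds the 1105-day cap, so +1105 days → 24 September 2011.
Interference Suspension Credit: +281 days → 1 July 2012.
Response Delay Deduction: −352 days → 15 July 2011.

2011-07-15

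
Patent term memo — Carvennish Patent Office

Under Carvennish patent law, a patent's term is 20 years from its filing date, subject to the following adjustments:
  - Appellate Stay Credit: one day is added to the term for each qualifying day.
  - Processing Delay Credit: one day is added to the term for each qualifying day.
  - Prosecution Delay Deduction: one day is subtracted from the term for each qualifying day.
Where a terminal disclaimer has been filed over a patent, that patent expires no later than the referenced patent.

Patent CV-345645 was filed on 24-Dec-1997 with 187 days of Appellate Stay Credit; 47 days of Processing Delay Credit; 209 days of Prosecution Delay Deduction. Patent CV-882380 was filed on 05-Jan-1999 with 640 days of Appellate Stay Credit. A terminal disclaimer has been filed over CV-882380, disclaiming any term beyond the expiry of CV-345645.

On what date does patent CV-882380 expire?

Natural term of CV-882380:
  Base: filing + 20 years → 5 January 2019.
  Appellate Stay Credit: +640 days → 6 October 2020.
Expiry of referenced patent CV-345645:
  Base: filing + 20 years → 24 December 2017.
  Appellate Stay Credit: +187 days → 29 June 2018.
  Processing Delay Credit: +47 days → 15 August 2018.
  Prosecution Delay Deduction: −209 days → 18 January 2018.
Terminal disclaimer: CV-882380 expires on the earlier of 6 October 2020 and 18 January 2018.

January 18, 2018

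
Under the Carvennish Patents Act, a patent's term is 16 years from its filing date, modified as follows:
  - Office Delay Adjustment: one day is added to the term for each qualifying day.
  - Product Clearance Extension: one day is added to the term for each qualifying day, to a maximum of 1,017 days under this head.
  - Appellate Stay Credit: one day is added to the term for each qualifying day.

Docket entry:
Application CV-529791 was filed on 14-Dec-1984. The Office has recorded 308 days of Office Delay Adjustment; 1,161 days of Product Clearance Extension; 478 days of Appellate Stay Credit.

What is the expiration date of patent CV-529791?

Base term: filing date + 16 years → 14 December 2000.
Office Delay Adjustment: +308 days → 18 October 2001.
Product Clearance Extension: 1161 days claimed exceeds the 1017-day cap, so +1017 days → 31 July 2004.
Appellate Stay Credit: +478 days → 21 November 2005.

2005-11-21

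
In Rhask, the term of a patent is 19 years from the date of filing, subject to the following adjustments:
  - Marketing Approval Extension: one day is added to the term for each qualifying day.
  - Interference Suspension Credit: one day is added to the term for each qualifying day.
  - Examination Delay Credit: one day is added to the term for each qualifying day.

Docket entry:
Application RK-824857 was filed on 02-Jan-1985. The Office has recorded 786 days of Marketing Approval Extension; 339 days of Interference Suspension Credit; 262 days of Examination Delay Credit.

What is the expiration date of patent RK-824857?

Base term: filing date + 19 years → 2 January 2004.
Marketing Approval Extension: +786 days → 26 February 2006.
Interference Suspension Credit: +339 days → 31 January 2007.
Examination Delay Credit: +262 days → 20 October 2007.

October 20, 2007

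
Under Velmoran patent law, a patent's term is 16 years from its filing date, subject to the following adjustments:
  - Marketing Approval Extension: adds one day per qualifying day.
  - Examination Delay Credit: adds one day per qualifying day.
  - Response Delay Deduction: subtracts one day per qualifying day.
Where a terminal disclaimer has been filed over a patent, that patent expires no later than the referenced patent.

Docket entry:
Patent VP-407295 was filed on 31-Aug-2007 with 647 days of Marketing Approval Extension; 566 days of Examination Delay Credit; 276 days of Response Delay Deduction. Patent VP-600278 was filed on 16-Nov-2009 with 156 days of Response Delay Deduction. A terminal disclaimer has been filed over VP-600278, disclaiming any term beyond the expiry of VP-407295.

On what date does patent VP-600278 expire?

2025-06-13

Natural term of VP-600278:
  Base: filing + 16 years → 16 November 2025.
  Response Delay Deduction: −156 days → 13 June 2025.
Expiry of referenced patent VP-407295:
  Base: filing + 16 years → 31 August 2023.
  Marketing Approval Extension: +647 days → 8 June 2025.
  Examination Delay Credit: +566 days → 26 December 2026.
  Response Delay Deduction: −276 days → 25 March 2026.
Terminal disclaimer: VP-600278 expires on the earlier of 13 June 2025 and 25 March 2026.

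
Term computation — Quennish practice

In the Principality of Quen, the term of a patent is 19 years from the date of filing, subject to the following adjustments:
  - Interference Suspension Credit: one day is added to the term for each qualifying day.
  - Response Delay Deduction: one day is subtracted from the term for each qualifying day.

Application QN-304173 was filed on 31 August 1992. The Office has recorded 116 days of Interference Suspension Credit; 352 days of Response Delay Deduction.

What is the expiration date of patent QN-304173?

2011-01-07

Base term: filing date + 19 years → 31 August 2011.
Interference Suspension Credit: +116 days → 25 December 2011.
Response Delay Deduction: −352 days → 7 January 2011.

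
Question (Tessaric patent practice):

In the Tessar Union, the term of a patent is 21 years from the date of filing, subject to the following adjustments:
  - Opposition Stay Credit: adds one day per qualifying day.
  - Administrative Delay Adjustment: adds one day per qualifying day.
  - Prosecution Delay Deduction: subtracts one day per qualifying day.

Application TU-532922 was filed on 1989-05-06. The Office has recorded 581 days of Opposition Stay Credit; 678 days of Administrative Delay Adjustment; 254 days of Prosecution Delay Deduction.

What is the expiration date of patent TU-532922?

Base term: filing date + 21 years → 6 May 2010.
Opposition Stay Credit: +581 days → 8 December 2011.
Administrative Delay Adjustment: +678 days → 16 October 2013.
Prosecution Delay Deduction: −254 days → 4 February 2013.

2013-02-04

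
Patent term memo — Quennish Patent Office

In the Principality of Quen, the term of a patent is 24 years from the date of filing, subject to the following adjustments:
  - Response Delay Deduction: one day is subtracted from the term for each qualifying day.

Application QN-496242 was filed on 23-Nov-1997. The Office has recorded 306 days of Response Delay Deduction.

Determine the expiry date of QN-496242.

January 21, 2021

Base term: filing date + 24 years → 23 November 2021.
Response Delay Deduction: −306 days → 21 January 2021.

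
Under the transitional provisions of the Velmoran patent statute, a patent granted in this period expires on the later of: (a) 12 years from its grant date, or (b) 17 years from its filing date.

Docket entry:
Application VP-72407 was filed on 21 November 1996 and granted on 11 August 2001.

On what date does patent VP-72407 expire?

(a) grant + 12 years → 11 August 2013.
(b) filing + 17 years → 21 November 2013.
Later of the two: 21 November 2013.

2013-11-21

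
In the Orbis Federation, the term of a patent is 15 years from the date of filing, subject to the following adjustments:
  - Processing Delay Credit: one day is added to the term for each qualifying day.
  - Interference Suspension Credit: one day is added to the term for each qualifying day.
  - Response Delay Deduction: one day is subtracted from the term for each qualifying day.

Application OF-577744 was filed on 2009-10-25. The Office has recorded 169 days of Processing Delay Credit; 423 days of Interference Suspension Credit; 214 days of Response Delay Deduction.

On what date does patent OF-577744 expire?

2025-11-07

Base term: filing date + 15 years → 25 October 2024.
Processing Delay Credit: +169 days → 12 April 2025.
Interference Suspension Credit: +423 days → 9 June 2026.
Response Delay Deduction: −214 days → 7 November 2025.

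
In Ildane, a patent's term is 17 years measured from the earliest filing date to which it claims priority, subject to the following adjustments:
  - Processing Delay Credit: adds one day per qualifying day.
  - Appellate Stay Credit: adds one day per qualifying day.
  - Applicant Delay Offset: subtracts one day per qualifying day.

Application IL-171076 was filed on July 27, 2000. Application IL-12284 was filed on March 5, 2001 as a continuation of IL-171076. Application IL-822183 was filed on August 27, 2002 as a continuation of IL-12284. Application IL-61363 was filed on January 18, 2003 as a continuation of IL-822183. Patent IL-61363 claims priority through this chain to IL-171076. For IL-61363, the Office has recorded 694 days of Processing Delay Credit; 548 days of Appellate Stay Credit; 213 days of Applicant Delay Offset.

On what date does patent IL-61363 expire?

2020-05-21

Earliest priority filing: 27 July 2000.
Base term: 27 July 2000 + 17 years → 27 July 2017.
Processing Delay Credit: +694 days → 21 June 2019.
Appellate Stay Credit: +548 days → 20 December 2020.
Applicant Delay Offset: −213 days → 21 May 2020.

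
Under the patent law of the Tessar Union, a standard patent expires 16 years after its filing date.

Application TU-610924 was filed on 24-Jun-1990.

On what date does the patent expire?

2006-06-24

Filing date + 16 years → 24 June 2006.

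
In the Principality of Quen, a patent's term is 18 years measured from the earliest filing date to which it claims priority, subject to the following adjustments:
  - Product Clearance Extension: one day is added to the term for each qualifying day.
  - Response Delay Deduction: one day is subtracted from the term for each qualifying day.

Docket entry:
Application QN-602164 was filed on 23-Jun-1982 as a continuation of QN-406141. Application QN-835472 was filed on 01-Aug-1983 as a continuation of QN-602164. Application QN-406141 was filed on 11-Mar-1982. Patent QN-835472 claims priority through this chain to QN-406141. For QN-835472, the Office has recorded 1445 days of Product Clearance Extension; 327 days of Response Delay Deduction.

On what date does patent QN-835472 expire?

Earliest priority filing: 11 March 1982.
Base term: 11 March 1982 + 18 years → 11 March 2000.
Product Clearance Extension: +1445 days → 24 February 2004.
Response Delay Deduction: −327 days → 3 April 2003.

April 3, 2003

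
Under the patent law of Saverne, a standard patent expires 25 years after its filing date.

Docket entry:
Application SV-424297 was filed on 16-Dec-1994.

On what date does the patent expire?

Filing date + 25 years → 16 December 2019.

December 16, 2019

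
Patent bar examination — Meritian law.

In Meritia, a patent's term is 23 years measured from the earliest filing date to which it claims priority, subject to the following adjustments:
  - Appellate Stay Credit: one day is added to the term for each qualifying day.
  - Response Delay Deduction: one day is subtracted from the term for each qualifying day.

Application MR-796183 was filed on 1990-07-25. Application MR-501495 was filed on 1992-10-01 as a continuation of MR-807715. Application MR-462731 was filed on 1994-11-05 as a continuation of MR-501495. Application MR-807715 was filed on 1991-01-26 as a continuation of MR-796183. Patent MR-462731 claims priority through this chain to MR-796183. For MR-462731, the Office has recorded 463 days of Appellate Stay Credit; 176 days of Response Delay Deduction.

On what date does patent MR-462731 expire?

May 8, 2014

Earliest priority filing: 25 July 1990.
Base term: 25 July 1990 + 23 years → 25 July 2013.
Appellate Stay Credit: +463 days → 31 October 2014.
Response Delay Deduction: −176 days → 8 May 2014.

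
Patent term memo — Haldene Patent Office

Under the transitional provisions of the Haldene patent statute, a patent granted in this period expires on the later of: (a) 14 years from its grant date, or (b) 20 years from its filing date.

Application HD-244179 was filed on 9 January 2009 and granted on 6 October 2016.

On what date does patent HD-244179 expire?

(a) grant + 14 years → 6 October 2030.
(b) filing + 20 years → 9 January 2029.
Later of the two: 6 October 2030.

October 6, 2030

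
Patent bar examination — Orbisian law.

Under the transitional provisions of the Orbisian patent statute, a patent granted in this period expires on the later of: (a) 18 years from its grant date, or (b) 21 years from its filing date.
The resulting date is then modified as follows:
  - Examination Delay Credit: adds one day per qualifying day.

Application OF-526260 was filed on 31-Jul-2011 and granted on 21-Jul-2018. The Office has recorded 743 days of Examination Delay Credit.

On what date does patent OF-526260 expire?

2038-08-03

(a) grant + 18 years → 21 July 2036.
(b) filing + 21 years → 31 July 2032.
Later of the two: 21 July 2036.
Examination Delay Credit: +743 days → 3 August 2038.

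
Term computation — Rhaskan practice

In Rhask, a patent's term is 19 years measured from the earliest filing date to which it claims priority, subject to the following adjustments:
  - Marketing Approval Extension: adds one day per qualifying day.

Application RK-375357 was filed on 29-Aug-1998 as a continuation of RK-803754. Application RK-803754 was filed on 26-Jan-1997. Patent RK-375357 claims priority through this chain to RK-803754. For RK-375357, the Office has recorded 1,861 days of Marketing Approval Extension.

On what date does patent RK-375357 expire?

Earliest priority filing: 26 January 1997.
Base term: 26 January 1997 + 19 years → 26 January 2016.
Marketing Approval Extension: +1861 days → 1 March 2021.

March 1, 2021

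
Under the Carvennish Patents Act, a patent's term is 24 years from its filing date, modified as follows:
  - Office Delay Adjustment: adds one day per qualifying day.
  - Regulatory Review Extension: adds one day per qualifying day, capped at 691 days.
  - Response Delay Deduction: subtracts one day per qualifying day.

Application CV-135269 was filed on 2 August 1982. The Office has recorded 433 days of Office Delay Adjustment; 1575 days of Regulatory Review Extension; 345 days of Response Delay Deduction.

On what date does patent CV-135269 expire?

Base term: filing date + 24 years → 2 August 2006.
Office Delay Adjustment: +433 days → 9 October 2007.
Regulatory Review Extension: 1575 days claimed exceeds the 691-day cap, so +691 days → 30 August 2009.
Response Delay Deduction: −345 days → 19 September 2008.

September 19, 2008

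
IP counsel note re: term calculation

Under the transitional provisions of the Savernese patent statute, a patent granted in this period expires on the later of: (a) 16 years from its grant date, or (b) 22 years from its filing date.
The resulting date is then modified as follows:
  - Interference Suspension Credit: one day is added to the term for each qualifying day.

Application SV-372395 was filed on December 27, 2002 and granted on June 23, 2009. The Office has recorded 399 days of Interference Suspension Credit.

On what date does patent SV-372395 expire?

(a) grant + 16 years → 23 June 2025.
(b) filing + 22 years → 27 December 2024.
Later of the two: 23 June 2025.
Interference Suspension Credit: +399 days → 27 July 2026.

2026-07-27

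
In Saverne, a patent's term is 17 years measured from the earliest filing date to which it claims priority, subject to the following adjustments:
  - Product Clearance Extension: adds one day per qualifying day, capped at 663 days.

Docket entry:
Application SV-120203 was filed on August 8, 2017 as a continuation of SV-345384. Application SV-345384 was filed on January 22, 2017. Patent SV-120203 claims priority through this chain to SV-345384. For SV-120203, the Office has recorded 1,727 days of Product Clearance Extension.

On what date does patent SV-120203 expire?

Earliest priority filing: 22 January 2017.
Base term: 22 January 2017 + 17 years → 22 January 2034.
Product Clearance Extension: 1727 days claimed exceeds the 663-day cap, so +663 days → 16 November 2035.

2035-11-16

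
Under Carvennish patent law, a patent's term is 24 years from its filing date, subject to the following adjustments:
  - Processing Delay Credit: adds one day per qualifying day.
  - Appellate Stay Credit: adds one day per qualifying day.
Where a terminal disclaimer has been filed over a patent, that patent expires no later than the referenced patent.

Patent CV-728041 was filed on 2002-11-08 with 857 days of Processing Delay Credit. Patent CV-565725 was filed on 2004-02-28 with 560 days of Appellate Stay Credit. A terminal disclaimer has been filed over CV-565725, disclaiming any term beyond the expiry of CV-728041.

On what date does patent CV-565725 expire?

March 14, 2029

Natural term of CV-565725:
  Base: filing + 24 years → 28 February 2028.
  Appellate Stay Credit: +560 days → 10 September 2029.
Expiry of referenced patent CV-728041:
  Base: filing + 24 years → 8 November 2026.
  Processing Delay Credit: +857 days → 14 March 2029.
Terminal disclaimer: CV-565725 expires on the earlier of 10 September 2029 and 14 March 2029.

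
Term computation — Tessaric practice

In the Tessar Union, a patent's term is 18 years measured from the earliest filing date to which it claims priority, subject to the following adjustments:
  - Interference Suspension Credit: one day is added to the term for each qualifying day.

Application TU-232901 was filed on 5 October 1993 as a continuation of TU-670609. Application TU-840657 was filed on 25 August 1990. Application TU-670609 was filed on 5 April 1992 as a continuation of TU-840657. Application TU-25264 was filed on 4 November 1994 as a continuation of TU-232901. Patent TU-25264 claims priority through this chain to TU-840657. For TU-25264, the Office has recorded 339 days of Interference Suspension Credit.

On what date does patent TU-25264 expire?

Earliest priority filing: 25 August 1990.
Base term: 25 August 1990 + 18 years → 25 August 2008.
Interference Suspension Credit: +339 days → 30 July 2009.

2009-07-30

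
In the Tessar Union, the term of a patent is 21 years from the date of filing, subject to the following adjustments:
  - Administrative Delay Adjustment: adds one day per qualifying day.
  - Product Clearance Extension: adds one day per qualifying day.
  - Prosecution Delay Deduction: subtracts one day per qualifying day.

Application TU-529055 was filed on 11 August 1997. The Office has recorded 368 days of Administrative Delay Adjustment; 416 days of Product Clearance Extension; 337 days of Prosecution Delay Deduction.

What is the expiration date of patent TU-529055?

Base term: filing date + 21 years → 11 August 2018.
Administrative Delay Adjustment: +368 days → 14 August 2019.
Product Clearance Extension: +416 days → 3 October 2020.
Prosecution Delay Deduction: −337 days → 1 November 2019.

November 1, 2019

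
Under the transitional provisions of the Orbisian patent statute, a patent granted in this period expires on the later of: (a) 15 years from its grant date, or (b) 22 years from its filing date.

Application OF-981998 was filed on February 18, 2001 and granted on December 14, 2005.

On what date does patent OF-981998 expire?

(a) grant + 15 years → 14 December 2020.
(b) filing + 22 years → 18 February 2023.
Later of the two: 18 February 2023.

February 18, 2023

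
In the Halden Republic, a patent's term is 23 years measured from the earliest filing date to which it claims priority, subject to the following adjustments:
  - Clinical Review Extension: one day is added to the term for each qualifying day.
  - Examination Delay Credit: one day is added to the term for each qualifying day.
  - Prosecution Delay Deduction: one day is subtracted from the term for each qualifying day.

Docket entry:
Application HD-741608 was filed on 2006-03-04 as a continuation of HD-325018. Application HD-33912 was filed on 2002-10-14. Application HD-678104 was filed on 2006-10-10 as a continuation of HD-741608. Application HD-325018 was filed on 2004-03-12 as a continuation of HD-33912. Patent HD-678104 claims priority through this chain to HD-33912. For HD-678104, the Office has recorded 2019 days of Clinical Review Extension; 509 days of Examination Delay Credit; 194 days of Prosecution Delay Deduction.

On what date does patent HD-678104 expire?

2032-03-05

Earliest priority filing: 14 October 2002.
Base term: 14 October 2002 + 23 years → 14 October 2025.
Clinical Review Extension: +2019 days → 25 April 2031.
Examination Delay Credit: +509 days → 15 September 2032.
Prosecution Delay Deduction: −194 days → 5 March 2032.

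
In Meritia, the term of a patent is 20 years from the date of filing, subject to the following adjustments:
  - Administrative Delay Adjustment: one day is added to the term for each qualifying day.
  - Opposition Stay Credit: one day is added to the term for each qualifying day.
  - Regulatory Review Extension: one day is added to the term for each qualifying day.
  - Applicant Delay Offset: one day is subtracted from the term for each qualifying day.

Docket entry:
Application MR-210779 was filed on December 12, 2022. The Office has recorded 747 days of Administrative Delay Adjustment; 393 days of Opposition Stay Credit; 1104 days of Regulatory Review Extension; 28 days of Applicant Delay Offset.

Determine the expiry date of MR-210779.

Base term: filing date + 20 years → 12 December 2042.
Administrative Delay Adjustment: +747 days → 28 December 2044.
Opposition Stay Credit: +393 days → 25 January 2046.
Regulatory Review Extension: +1104 days → 2 February 2049.
Applicant Delay Offset: −28 days → 5 January 2049.

2049-01-05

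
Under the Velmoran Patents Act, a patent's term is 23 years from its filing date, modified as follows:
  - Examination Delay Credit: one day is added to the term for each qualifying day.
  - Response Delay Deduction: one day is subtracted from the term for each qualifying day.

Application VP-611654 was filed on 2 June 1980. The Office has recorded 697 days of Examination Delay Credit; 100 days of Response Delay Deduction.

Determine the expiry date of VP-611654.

January 19, 2005

Base term: filing date + 23 years → 2 June 2003.
Examination Delay Credit: +697 days → 29 April 2005.
Response Delay Deduction: −100 days → 19 January 2005.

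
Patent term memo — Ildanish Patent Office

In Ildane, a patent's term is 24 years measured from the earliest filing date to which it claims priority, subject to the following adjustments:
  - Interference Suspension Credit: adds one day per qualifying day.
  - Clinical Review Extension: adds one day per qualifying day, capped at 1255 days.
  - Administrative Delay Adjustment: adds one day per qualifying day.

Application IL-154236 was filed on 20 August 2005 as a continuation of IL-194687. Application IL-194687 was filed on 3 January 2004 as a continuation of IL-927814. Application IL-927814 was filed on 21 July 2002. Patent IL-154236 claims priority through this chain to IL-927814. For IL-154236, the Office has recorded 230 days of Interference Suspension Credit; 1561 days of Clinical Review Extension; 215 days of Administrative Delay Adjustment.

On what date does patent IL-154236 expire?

2031-03-17

Earliest priority filing: 21 July 2002.
Base term: 21 July 2002 + 24 years → 21 July 2026.
Interference Suspension Credit: +230 days → 8 March 2027.
Clinical Review Extension: 1561 days claimed exceeds the 1255-day cap, so +1255 days → 14 August 2030.
Administrative Delay Adjustment: +215 days → 17 March 2031.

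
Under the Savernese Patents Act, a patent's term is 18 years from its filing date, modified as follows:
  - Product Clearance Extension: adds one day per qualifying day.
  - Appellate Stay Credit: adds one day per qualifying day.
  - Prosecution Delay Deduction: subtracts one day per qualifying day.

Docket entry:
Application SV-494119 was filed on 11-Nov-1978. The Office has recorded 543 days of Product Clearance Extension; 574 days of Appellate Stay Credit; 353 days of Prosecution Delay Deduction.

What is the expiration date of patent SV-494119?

Base term: filing date + 18 years → 11 November 1996.
Product Clearance Extension: +543 days → 8 May 1998.
Appellate Stay Credit: +574 days → 3 December 1999.
Prosecution Delay Deduction: −353 days → 15 December 1998.

1998-12-15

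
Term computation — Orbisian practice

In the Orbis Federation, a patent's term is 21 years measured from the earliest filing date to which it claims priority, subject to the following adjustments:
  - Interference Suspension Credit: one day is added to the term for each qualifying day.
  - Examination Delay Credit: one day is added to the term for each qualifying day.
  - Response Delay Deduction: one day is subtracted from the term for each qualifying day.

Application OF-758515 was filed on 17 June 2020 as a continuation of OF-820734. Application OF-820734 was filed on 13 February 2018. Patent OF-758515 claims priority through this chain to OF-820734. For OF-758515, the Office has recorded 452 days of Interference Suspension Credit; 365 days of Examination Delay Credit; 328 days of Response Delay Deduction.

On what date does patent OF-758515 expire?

Earliest priority filing: 13 February 2018.
Base term: 13 February 2018 + 21 years → 13 February 2039.
Interference Suspension Credit: +452 days → 10 May 2040.
Examination Delay Credit: +365 days → 10 May 2041.
Response Delay Deduction: −328 days → 16 June 2040.

June 16, 2040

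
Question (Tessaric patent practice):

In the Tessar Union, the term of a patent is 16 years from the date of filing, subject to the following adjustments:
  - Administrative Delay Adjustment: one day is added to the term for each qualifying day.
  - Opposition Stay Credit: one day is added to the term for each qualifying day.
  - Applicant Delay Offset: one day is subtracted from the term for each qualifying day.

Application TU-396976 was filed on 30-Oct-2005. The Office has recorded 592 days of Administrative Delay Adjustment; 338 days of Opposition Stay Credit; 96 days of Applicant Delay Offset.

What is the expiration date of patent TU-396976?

Base term: filing date + 16 years → 30 October 2021.
Administrative Delay Adjustment: +592 days → 14 June 2023.
Opposition Stay Credit: +338 days → 17 May 2024.
Applicant Delay Offset: −96 days → 11 February 2024.

2024-02-11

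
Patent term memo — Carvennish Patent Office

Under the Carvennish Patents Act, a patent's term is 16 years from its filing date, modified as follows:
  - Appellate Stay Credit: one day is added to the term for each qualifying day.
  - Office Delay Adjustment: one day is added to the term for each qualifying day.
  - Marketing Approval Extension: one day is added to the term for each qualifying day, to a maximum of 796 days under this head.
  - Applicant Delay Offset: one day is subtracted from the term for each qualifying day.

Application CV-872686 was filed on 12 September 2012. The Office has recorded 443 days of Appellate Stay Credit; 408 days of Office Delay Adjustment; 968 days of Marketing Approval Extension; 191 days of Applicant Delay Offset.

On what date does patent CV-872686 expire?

Base term: filing date + 16 years → 12 September 2028.
Appellate Stay Credit: +443 days → 29 November 2029.
Office Delay Adjustment: +408 days → 11 January 2031.
Marketing Approval Extension: 968 days claimed exceeds the 796-day cap, so +796 days → 17 March 2033.
Applicant Delay Offset: −191 days → 7 September 2032.

2032-09-07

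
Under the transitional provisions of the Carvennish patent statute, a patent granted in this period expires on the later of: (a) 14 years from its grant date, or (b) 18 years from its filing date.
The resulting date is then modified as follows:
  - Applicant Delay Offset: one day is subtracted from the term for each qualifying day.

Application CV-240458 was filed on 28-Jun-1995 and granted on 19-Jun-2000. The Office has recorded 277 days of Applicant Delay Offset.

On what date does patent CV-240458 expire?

September 15, 2013

(a) grant + 14 years → 19 June 2014.
(b) filing + 18 years → 28 June 2013.
Later of the two: 19 June 2014.
Applicant Delay Offset: −277 days → 15 September 2013.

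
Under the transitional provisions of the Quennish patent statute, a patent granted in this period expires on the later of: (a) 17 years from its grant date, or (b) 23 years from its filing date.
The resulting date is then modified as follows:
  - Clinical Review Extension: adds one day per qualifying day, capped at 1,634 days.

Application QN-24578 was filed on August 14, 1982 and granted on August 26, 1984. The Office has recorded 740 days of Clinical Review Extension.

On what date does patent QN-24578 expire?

August 24, 2007

(a) grant + 17 years → 26 August 2001.
(b) filing + 23 years → 14 August 2005.
Later of the two: 14 August 2005.
Clinical Review Extension: 740 days (within the 1634-day cap) → +740 days → 24 August 2007.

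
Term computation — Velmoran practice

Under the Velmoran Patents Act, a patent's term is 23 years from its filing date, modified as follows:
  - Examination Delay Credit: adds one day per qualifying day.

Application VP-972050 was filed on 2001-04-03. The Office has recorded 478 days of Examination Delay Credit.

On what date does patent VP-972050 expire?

2025-07-25

Base term: filing date + 23 years → 3 April 2024.
Examination Delay Credit: +478 days → 25 July 2025.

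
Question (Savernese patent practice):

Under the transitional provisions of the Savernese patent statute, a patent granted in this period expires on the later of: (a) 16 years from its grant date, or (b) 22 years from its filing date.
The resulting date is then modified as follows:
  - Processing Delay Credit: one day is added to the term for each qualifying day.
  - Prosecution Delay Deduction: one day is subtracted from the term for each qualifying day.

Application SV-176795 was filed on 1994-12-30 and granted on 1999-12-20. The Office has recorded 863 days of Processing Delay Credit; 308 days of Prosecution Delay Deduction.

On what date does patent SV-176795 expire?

2018-07-08

(a) grant + 16 years → 20 December 2015.
(b) filing + 22 years → 30 December 2016.
Later of the two: 30 December 2016.
Processing Delay Credit: +863 days → 12 May 2019.
Prosecution Delay Deduction: −308 days → 8 July 2018.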